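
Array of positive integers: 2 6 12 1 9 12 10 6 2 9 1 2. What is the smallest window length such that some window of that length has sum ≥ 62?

9

add 2: running sum 2 < 62
add 6: running sum 8 < 62
add 12: running sum 20 < 62
add 1: running sum 21 < 62
add 9: running sum 30 < 62
add 12: running sum 42 < 62
add 10: running sum 52 < 62
add 6: running sum 58 < 62
add 2: running sum 60 < 62
end 9: [6, 12, 1, 9, 12, 10, 6, 2, 9] sum 67, len 9
end 10: [12, 1, 9, 12, 10, 6, 2, 9, 1] sum 62, len 9
end 11: [12, 1, 9, 12, 10, 6, 2, 9, 1, 2] sum 64, len 10
Shortest qualifying length: 9.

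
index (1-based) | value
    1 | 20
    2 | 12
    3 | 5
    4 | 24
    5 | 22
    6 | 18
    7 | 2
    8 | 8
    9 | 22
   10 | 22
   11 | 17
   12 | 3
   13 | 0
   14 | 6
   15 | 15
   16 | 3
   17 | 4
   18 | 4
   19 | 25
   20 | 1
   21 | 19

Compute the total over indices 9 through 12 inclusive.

Elements at indices 9..12: 22, 22, 17, 3
sum(22, 22, 17, 3) = 64

64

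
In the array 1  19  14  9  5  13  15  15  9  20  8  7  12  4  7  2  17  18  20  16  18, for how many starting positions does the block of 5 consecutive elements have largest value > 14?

[1, 19, 14, 9, 5] → max 19  > 14 ✓
[19, 14, 9, 5, 13] → max 19  > 14 ✓
[14, 9, 5, 13, 15] → max 15  > 14 ✓
[9, 5, 13, 15, 15] → max 15  > 14 ✓
[5, 13, 15, 15, 9] → max 15  > 14 ✓
[13, 15, 15, 9, 20] → max 20  > 14 ✓
[15, 15, 9, 20, 8] → max 20  > 14 ✓
[15, 9, 20, 8, 7] → max 20  > 14 ✓
[9, 20, 8, 7, 12] → max 20  > 14 ✓
[20, 8, 7, 12, 4] → max 20  > 14 ✓
[8, 7, 12, 4, 7] → max 12
[7, 12, 4, 7, 2] → max 12
[12, 4, 7, 2, 17] → max 17  > 14 ✓
[4, 7, 2, 17, 18] → max 18  > 14 ✓
[7, 2, 17, 18, 20] → max 20  > 14 ✓
[2, 17, 18, 20, 16] → max 20  > 14 ✓
[17, 18, 20, 16, 18] → max 20  > 14 ✓
15 windows satisfy the condition.

15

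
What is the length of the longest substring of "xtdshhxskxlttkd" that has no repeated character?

add x: [x] len 1
add t: [x, t] len 2
add d: [x, t, d] len 3
add s: [x, t, d, s] len 4
add h: [x, t, d, s, h] len 5
add h (repeat h, move left end past it): [h] len 1
add x: [h, x] len 2
add s: [h, x, s] len 3
add k: [h, x, s, k] len 4
add x (repeat x, move left end past it): [s, k, x] len 3
add l: [s, k, x, l] len 4
add t: [s, k, x, l, t] len 5
add t (repeat t, move left end past it): [t] len 1
add k: [t, k] len 2
add d: [t, k, d] len 3
Longest all-distinct length: 5.

5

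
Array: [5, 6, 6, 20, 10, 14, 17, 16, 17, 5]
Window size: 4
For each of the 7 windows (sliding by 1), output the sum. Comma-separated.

37, 42, 50, 61, 57, 64, 55

[5, 6, 6, 20] → sum 37
[6, 6, 20, 10] → sum 42
[6, 20, 10, 14] → sum 50
[20, 10, 14, 17] → sum 61
[10, 14, 17, 16] → sum 57
[14, 17, 16, 17] → sum 64
[17, 16, 17, 5] → sum 55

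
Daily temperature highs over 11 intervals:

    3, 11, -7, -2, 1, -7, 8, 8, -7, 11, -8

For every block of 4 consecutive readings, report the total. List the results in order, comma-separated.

[3, 11, -7, -2] → sum 5
[11, -7, -2, 1] → sum 3
[-7, -2, 1, -7] → sum -15
[-2, 1, -7, 8] → sum 0
[1, -7, 8, 8] → sum 10
[-7, 8, 8, -7] → sum 2
[8, 8, -7, 11] → sum 20
[8, -7, 11, -8] → sum 4

5, 3, -15, 0, 10, 2, 20, 4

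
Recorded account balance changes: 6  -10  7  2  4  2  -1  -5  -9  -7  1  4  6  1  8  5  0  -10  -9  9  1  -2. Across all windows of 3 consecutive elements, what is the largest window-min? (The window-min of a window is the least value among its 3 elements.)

2

Window mins for each of the 20 positions:
6 -10 7 → min -10
-10 7 2 → min -10
7 2 4 → min 2
2 4 2 → min 2
4 2 -1 → min -1
2 -1 -5 → min -5
-1 -5 -9 → min -9
-5 -9 -7 → min -9
-9 -7 1 → min -9
-7 1 4 → min -7
1 4 6 → min 1
4 6 1 → min 1
6 1 8 → min 1
1 8 5 → min 1
8 5 0 → min 0
5 0 -10 → min -10
0 -10 -9 → min -10
-10 -9 9 → min -10
-9 9 1 → min -9
9 1 -2 → min -2
Largest of these is 2.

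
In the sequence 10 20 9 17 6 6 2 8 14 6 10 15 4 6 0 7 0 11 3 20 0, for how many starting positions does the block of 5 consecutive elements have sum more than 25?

14

10 20 9 17 6 → sum 62  > 25 ✓
20 9 17 6 6 → sum 58  > 25 ✓
9 17 6 6 2 → sum 40  > 25 ✓
17 6 6 2 8 → sum 39  > 25 ✓
6 6 2 8 14 → sum 36  > 25 ✓
6 2 8 14 6 → sum 36  > 25 ✓
2 8 14 6 10 → sum 40  > 25 ✓
8 14 6 10 15 → sum 53  > 25 ✓
14 6 10 15 4 → sum 49  > 25 ✓
6 10 15 4 6 → sum 41  > 25 ✓
10 15 4 6 0 → sum 35  > 25 ✓
15 4 6 0 7 → sum 32  > 25 ✓
4 6 0 7 0 → sum 17
6 0 7 0 11 → sum 24
0 7 0 11 3 → sum 21
7 0 11 3 20 → sum 41  > 25 ✓
0 11 3 20 0 → sum 34  > 25 ✓
14 windows satisfy the condition.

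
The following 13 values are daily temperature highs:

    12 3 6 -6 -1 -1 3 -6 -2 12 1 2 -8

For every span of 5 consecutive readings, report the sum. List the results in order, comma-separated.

12 3 6 -6 -1 → sum 14
3 6 -6 -1 -1 → sum 1
6 -6 -1 -1 3 → sum 1
-6 -1 -1 3 -6 → sum -11
-1 -1 3 -6 -2 → sum -7
-1 3 -6 -2 12 → sum 6
3 -6 -2 12 1 → sum 8
-6 -2 12 1 2 → sum 7
-2 12 1 2 -8 → sum 5

14, 1, 1, -11, -7, 6, 8, 7, 5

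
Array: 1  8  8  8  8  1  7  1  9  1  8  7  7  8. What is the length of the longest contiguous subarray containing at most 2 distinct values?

6

[1] 1 distinct, len 1
[1, 8] 2 distinct, len 2
[1, 8, 8] 2 distinct, len 3
[1, 8, 8, 8] 2 distinct, len 4
[1, 8, 8, 8, 8] 2 distinct, len 5
[1, 8, 8, 8, 8, 1] 2 distinct, len 6
[1, 7] 2 distinct, len 2
[1, 7, 1] 2 distinct, len 3
[1, 9] 2 distinct, len 2
[1, 9, 1] 2 distinct, len 3
[1, 8] 2 distinct, len 2
[8, 7] 2 distinct, len 2
[8, 7, 7] 2 distinct, len 3
[8, 7, 7, 8] 2 distinct, len 4
Longest length with ≤2 distinct: 6.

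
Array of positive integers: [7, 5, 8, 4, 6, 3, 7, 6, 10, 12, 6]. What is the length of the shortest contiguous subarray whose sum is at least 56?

Extend right; whenever the sum reaches 56, record the length and shrink from the left:
add 7: running sum 7 < 56
add 5: running sum 12 < 56
add 8: running sum 20 < 56
add 4: running sum 24 < 56
add 6: running sum 30 < 56
add 3: running sum 33 < 56
add 7: running sum 40 < 56
add 6: running sum 46 < 56
add 10: shortest ending here [7, 5, 8, 4, 6, 3, 7, 6, 10] sum 56, len 9
add 12: shortest ending here [8, 4, 6, 3, 7, 6, 10, 12] sum 56, len 8
add 6: shortest ending here [8, 4, 6, 3, 7, 6, 10, 12, 6] sum 62, len 9
Shortest qualifying length: 8.

8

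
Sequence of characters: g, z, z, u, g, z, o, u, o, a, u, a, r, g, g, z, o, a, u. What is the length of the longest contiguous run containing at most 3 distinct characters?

[g] 1 distinct, len 1
[g, z] 2 distinct, len 2
[g, z, z] 2 distinct, len 3
[g, z, z, u] 3 distinct, len 4
[g, z, z, u, g] 3 distinct, len 5
[g, z, z, u, g, z] 3 distinct, len 6
[g, z, o] 3 distinct, len 3
[z, o, u] 3 distinct, len 3
[z, o, u, o] 3 distinct, len 4
[o, u, o, a] 3 distinct, len 4
[o, u, o, a, u] 3 distinct, len 5
[o, u, o, a, u, a] 3 distinct, len 6
[a, u, a, r] 3 distinct, len 4
[a, r, g] 3 distinct, len 3
[a, r, g, g] 3 distinct, len 4
[r, g, g, z] 3 distinct, len 4
[g, g, z, o] 3 distinct, len 4
[z, o, a] 3 distinct, len 3
[o, a, u] 3 distinct, len 3
Longest length with ≤3 distinct: 6.

6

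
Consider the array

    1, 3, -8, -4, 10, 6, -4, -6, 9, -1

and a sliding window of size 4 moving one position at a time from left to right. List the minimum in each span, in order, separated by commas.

Sliding a size-4 window across the 10 values:
[1, 3, -8, -4] → min -8
[3, -8, -4, 10] → min -8
[-8, -4, 10, 6] → min -8
[-4, 10, 6, -4] → min -4
[10, 6, -4, -6] → min -6
[6, -4, -6, 9] → min -6
[-4, -6, 9, -1] → min -6

-8, -8, -8, -4, -6, -6, -6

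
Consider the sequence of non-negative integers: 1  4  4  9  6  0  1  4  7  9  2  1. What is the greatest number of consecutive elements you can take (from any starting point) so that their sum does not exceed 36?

[1] sum 1 len 1
[1, 4] sum 5 len 2
[1, 4, 4] sum 9 len 3
[1, 4, 4, 9] sum 18 len 4
[1, 4, 4, 9, 6] sum 24 len 5
[1, 4, 4, 9, 6, 0] sum 24 len 6
[1, 4, 4, 9, 6, 0, 1] sum 25 len 7
[1, 4, 4, 9, 6, 0, 1, 4] sum 29 len 8
[1, 4, 4, 9, 6, 0, 1, 4, 7] sum 36 len 9
[9, 6, 0, 1, 4, 7, 9] sum 36 len 7
[6, 0, 1, 4, 7, 9, 2] sum 29 len 7
[6, 0, 1, 4, 7, 9, 2, 1] sum 30 len 8
Longest length seen: 9.

9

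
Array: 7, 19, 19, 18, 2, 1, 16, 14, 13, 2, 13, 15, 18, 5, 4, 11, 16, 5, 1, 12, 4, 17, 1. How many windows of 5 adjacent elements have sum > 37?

7 19 19 18 2 → sum 65  > 37 ✓
19 19 18 2 1 → sum 59  > 37 ✓
19 18 2 1 16 → sum 56  > 37 ✓
18 2 1 16 14 → sum 51  > 37 ✓
2 1 16 14 13 → sum 46  > 37 ✓
1 16 14 13 2 → sum 46  > 37 ✓
16 14 13 2 13 → sum 58  > 37 ✓
14 13 2 13 15 → sum 57  > 37 ✓
13 2 13 15 18 → sum 61  > 37 ✓
2 13 15 18 5 → sum 53  > 37 ✓
13 15 18 5 4 → sum 55  > 37 ✓
15 18 5 4 11 → sum 53  > 37 ✓
18 5 4 11 16 → sum 54  > 37 ✓
5 4 11 16 5 → sum 41  > 37 ✓
4 11 16 5 1 → sum 37
11 16 5 1 12 → sum 45  > 37 ✓
16 5 1 12 4 → sum 38  > 37 ✓
5 1 12 4 17 → sum 39  > 37 ✓
1 12 4 17 1 → sum 35
17 windows satisfy the condition.

17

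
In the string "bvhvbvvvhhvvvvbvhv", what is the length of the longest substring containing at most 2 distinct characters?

[b] 1 distinct, len 1
[b, v] 2 distinct, len 2
[v, h] 2 distinct, len 2
[v, h, v] 2 distinct, len 3
[v, b] 2 distinct, len 2
[v, b, v] 2 distinct, len 3
[v, b, v, v] 2 distinct, len 4
[v, b, v, v, v] 2 distinct, len 5
[v, v, v, h] 2 distinct, len 4
[v, v, v, h, h] 2 distinct, len 5
[v, v, v, h, h, v] 2 distinct, len 6
[v, v, v, h, h, v, v] 2 distinct, len 7
[v, v, v, h, h, v, v, v] 2 distinct, len 8
[v, v, v, h, h, v, v, v, v] 2 distinct, len 9
[v, v, v, v, b] 2 distinct, len 5
[v, v, v, v, b, v] 2 distinct, len 6
[v, h] 2 distinct, len 2
[v, h, v] 2 distinct, len 3
Longest length with ≤2 distinct: 9.

9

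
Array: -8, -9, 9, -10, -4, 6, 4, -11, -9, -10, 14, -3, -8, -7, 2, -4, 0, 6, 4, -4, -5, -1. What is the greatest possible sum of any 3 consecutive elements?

10

Each size-3 window and its sum:
(-8, -9, 9) → sum -8
(-9, 9, -10) → sum -10
(9, -10, -4) → sum -5
(-10, -4, 6) → sum -8
(-4, 6, 4) → sum 6
(6, 4, -11) → sum -1
(4, -11, -9) → sum -16
(-11, -9, -10) → sum -30
(-9, -10, 14) → sum -5
(-10, 14, -3) → sum 1
(14, -3, -8) → sum 3
(-3, -8, -7) → sum -18
(-8, -7, 2) → sum -13
(-7, 2, -4) → sum -9
(2, -4, 0) → sum -2
(-4, 0, 6) → sum 2
(0, 6, 4) → sum 10
(6, 4, -4) → sum 6
(4, -4, -5) → sum -5
(-4, -5, -1) → sum -10
Greatest of these is 10.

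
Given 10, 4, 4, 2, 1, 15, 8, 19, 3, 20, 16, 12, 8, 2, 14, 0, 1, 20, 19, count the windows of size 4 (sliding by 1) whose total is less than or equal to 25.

10 4 4 2 → sum 20  ≤ 25 ✓
4 4 2 1 → sum 11  ≤ 25 ✓
4 2 1 15 → sum 22  ≤ 25 ✓
2 1 15 8 → sum 26
1 15 8 19 → sum 43
15 8 19 3 → sum 45
8 19 3 20 → sum 50
19 3 20 16 → sum 58
3 20 16 12 → sum 51
20 16 12 8 → sum 56
16 12 8 2 → sum 38
12 8 2 14 → sum 36
8 2 14 0 → sum 24  ≤ 25 ✓
2 14 0 1 → sum 17  ≤ 25 ✓
14 0 1 20 → sum 35
0 1 20 19 → sum 40
5 windows satisfy the condition.

5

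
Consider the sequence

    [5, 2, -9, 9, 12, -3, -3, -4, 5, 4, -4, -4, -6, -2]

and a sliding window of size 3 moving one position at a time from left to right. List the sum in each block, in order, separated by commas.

-2, 2, 12, 18, 6, -10, -2, 5, 5, -4, -14, -12

Sliding a size-3 window across the 14 values:
(5, 2, -9) → sum -2
(2, -9, 9) → sum 2
(-9, 9, 12) → sum 12
(9, 12, -3) → sum 18
(12, -3, -3) → sum 6
(-3, -3, -4) → sum -10
(-3, -4, 5) → sum -2
(-4, 5, 4) → sum 5
(5, 4, -4) → sum 5
(4, -4, -4) → sum -4
(-4, -4, -6) → sum -14
(-4, -6, -2) → sum -12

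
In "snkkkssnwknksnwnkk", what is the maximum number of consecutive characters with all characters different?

4

[s] len 1
[s, n] len 2
[s, n, k] len 3
[k] len 1
[k] len 1
[k, s] len 2
[s] len 1
[s, n] len 2
[s, n, w] len 3
[s, n, w, k] len 4
[w, k, n] len 3
[n, k] len 2
[n, k, s] len 3
[k, s, n] len 3
[k, s, n, w] len 4
[w, n] len 2
[w, n, k] len 3
[k] len 1
Longest all-distinct length: 4.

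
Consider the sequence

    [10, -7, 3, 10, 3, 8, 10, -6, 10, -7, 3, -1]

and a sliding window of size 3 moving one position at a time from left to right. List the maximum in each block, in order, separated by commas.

10, 10, 10, 10, 10, 10, 10, 10, 10, 3

(10, -7, 3) → max 10
(-7, 3, 10) → max 10
(3, 10, 3) → max 10
(10, 3, 8) → max 10
(3, 8, 10) → max 10
(8, 10, -6) → max 10
(10, -6, 10) → max 10
(-6, 10, -7) → max 10
(10, -7, 3) → max 10
(-7, 3, -1) → max 3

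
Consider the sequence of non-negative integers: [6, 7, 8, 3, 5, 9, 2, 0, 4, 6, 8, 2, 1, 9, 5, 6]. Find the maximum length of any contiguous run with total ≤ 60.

13

Extend to the right; shrink from the left whenever the sum exceeds 60:
add 6: [6] sum 6, len 1
add 7: [6, 7] sum 13, len 2
add 8: [6, 7, 8] sum 21, len 3
add 3: [6, 7, 8, 3] sum 24, len 4
add 5: [6, 7, 8, 3, 5] sum 29, len 5
add 9: [6, 7, 8, 3, 5, 9] sum 38, len 6
add 2: [6, 7, 8, 3, 5, 9, 2] sum 40, len 7
add 0: [6, 7, 8, 3, 5, 9, 2, 0] sum 40, len 8
add 4: [6, 7, 8, 3, 5, 9, 2, 0, 4] sum 44, len 9
add 6: [6, 7, 8, 3, 5, 9, 2, 0, 4, 6] sum 50, len 10
add 8: [6, 7, 8, 3, 5, 9, 2, 0, 4, 6, 8] sum 58, len 11
add 2: [6, 7, 8, 3, 5, 9, 2, 0, 4, 6, 8, 2] sum 60, len 12
add 1: [7, 8, 3, 5, 9, 2, 0, 4, 6, 8, 2, 1] sum 55, len 12
add 9: [8, 3, 5, 9, 2, 0, 4, 6, 8, 2, 1, 9] sum 57, len 12
add 5: [3, 5, 9, 2, 0, 4, 6, 8, 2, 1, 9, 5] sum 54, len 12
add 6: [3, 5, 9, 2, 0, 4, 6, 8, 2, 1, 9, 5, 6] sum 60, len 13
Longest length seen: 13.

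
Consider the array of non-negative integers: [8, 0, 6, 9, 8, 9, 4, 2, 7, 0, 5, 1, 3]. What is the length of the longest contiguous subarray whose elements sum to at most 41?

→ 8: sum 8, len 1
→ 0: sum 8, len 2
→ 6: sum 14, len 3
→ 9: sum 23, len 4
→ 8: sum 31, len 5
→ 9: sum 40, len 6
→ 4 (dropped 8): sum 36, len 6
→ 2: sum 38, len 7
→ 7 (dropped 0, 6): sum 39, len 6
→ 0: sum 39, len 7
→ 5 (dropped 9): sum 35, len 7
→ 1: sum 36, len 8
→ 3: sum 39, len 9
Longest length seen: 9.

9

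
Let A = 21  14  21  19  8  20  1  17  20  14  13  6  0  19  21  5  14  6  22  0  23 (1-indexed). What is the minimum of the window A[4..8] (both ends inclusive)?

1

Elements at indices 4..8: 19, 8, 20, 1, 17
min(19, 8, 20, 1, 17) = 1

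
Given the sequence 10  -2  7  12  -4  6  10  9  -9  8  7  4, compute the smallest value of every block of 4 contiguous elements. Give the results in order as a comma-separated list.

-2, -4, -4, -4, -4, -9, -9, -9, -9

10 -2 7 12 → min -2
-2 7 12 -4 → min -4
7 12 -4 6 → min -4
12 -4 6 10 → min -4
-4 6 10 9 → min -4
6 10 9 -9 → min -9
10 9 -9 8 → min -9
9 -9 8 7 → min -9
-9 8 7 4 → min -9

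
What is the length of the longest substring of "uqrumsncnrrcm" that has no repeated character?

7

add u: [u] len 1
add q: [u, q] len 2
add r: [u, q, r] len 3
add u (repeat u, move left end past it): [q, r, u] len 3
add m: [q, r, u, m] len 4
add s: [q, r, u, m, s] len 5
add n: [q, r, u, m, s, n] len 6
add c: [q, r, u, m, s, n, c] len 7
add n (repeat n, move left end past it): [c, n] len 2
add r: [c, n, r] len 3
add r (repeat r, move left end past it): [r] len 1
add c: [r, c] len 2
add m: [r, c, m] len 3
Longest all-distinct length: 7.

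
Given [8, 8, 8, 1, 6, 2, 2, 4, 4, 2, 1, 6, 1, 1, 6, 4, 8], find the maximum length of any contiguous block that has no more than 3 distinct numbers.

6

add 8: window [8] (1 distinct), len 1
add 8: window [8, 8] (1 distinct), len 2
add 8: window [8, 8, 8] (1 distinct), len 3
add 1: window [8, 8, 8, 1] (2 distinct), len 4
add 6: window [8, 8, 8, 1, 6] (3 distinct), len 5
add 2: window [1, 6, 2] (3 distinct), len 3
add 2: window [1, 6, 2, 2] (3 distinct), len 4
add 4: window [6, 2, 2, 4] (3 distinct), len 4
add 4: window [6, 2, 2, 4, 4] (3 distinct), len 5
add 2: window [6, 2, 2, 4, 4, 2] (3 distinct), len 6
add 1: window [2, 2, 4, 4, 2, 1] (3 distinct), len 6
add 6: window [2, 1, 6] (3 distinct), len 3
add 1: window [2, 1, 6, 1] (3 distinct), len 4
add 1: window [2, 1, 6, 1, 1] (3 distinct), len 5
add 6: window [2, 1, 6, 1, 1, 6] (3 distinct), len 6
add 4: window [1, 6, 1, 1, 6, 4] (3 distinct), len 6
add 8: window [6, 4, 8] (3 distinct), len 3
Longest length with ≤3 distinct: 6.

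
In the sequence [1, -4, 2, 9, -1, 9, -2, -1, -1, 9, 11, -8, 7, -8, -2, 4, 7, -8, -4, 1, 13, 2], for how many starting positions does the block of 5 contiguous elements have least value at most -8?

[1, -4, 2, 9, -1] → min -4
[-4, 2, 9, -1, 9] → min -4
[2, 9, -1, 9, -2] → min -2
[9, -1, 9, -2, -1] → min -2
[-1, 9, -2, -1, -1] → min -2
[9, -2, -1, -1, 9] → min -2
[-2, -1, -1, 9, 11] → min -2
[-1, -1, 9, 11, -8] → min -8  ≤ -8 ✓
[-1, 9, 11, -8, 7] → min -8  ≤ -8 ✓
[9, 11, -8, 7, -8] → min -8  ≤ -8 ✓
[11, -8, 7, -8, -2] → min -8  ≤ -8 ✓
[-8, 7, -8, -2, 4] → min -8  ≤ -8 ✓
[7, -8, -2, 4, 7] → min -8  ≤ -8 ✓
[-8, -2, 4, 7, -8] → min -8  ≤ -8 ✓
[-2, 4, 7, -8, -4] → min -8  ≤ -8 ✓
[4, 7, -8, -4, 1] → min -8  ≤ -8 ✓
[7, -8, -4, 1, 13] → min -8  ≤ -8 ✓
[-8, -4, 1, 13, 2] → min -8  ≤ -8 ✓
11 windows satisfy the condition.

11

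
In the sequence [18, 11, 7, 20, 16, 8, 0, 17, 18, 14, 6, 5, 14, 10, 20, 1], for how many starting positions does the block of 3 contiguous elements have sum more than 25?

[18, 11, 7] → sum 36  > 25 ✓
[11, 7, 20] → sum 38  > 25 ✓
[7, 20, 16] → sum 43  > 25 ✓
[20, 16, 8] → sum 44  > 25 ✓
[16, 8, 0] → sum 24
[8, 0, 17] → sum 25
[0, 17, 18] → sum 35  > 25 ✓
[17, 18, 14] → sum 49  > 25 ✓
[18, 14, 6] → sum 38  > 25 ✓
[14, 6, 5] → sum 25
[6, 5, 14] → sum 25
[5, 14, 10] → sum 29  > 25 ✓
[14, 10, 20] → sum 44  > 25 ✓
[10, 20, 1] → sum 31  > 25 ✓
10 windows satisfy the condition.

10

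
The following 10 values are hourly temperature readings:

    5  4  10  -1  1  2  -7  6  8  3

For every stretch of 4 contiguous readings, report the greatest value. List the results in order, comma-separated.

10, 10, 10, 2, 6, 8, 8

(5, 4, 10, -1) → max 10
(4, 10, -1, 1) → max 10
(10, -1, 1, 2) → max 10
(-1, 1, 2, -7) → max 2
(1, 2, -7, 6) → max 6
(2, -7, 6, 8) → max 8
(-7, 6, 8, 3) → max 8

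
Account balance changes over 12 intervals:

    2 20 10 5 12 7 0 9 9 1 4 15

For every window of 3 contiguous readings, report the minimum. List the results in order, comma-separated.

2, 5, 5, 5, 0, 0, 0, 1, 1, 1

Sliding a size-3 window across the 12 values:
(2, 20, 10) → min 2
(20, 10, 5) → min 5
(10, 5, 12) → min 5
(5, 12, 7) → min 5
(12, 7, 0) → min 0
(7, 0, 9) → min 0
(0, 9, 9) → min 0
(9, 9, 1) → min 1
(9, 1, 4) → min 1
(1, 4, 15) → min 1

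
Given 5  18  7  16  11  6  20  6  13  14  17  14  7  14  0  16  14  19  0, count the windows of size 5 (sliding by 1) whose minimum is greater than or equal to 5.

[5, 18, 7, 16, 11] → min 5  ≥ 5 ✓
[18, 7, 16, 11, 6] → min 6  ≥ 5 ✓
[7, 16, 11, 6, 20] → min 6  ≥ 5 ✓
[16, 11, 6, 20, 6] → min 6  ≥ 5 ✓
[11, 6, 20, 6, 13] → min 6  ≥ 5 ✓
[6, 20, 6, 13, 14] → min 6  ≥ 5 ✓
[20, 6, 13, 14, 17] → min 6  ≥ 5 ✓
[6, 13, 14, 17, 14] → min 6  ≥ 5 ✓
[13, 14, 17, 14, 7] → min 7  ≥ 5 ✓
[14, 17, 14, 7, 14] → min 7  ≥ 5 ✓
[17, 14, 7, 14, 0] → min 0
[14, 7, 14, 0, 16] → min 0
[7, 14, 0, 16, 14] → min 0
[14, 0, 16, 14, 19] → min 0
[0, 16, 14, 19, 0] → min 0
10 windows satisfy the condition.

10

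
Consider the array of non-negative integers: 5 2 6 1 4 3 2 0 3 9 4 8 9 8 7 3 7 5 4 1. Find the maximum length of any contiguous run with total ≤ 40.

11

Extend to the right; shrink from the left whenever the sum exceeds 40:
add 5: [5] sum 5, len 1
add 2: [5, 2] sum 7, len 2
add 6: [5, 2, 6] sum 13, len 3
add 1: [5, 2, 6, 1] sum 14, len 4
add 4: [5, 2, 6, 1, 4] sum 18, len 5
add 3: [5, 2, 6, 1, 4, 3] sum 21, len 6
add 2: [5, 2, 6, 1, 4, 3, 2] sum 23, len 7
add 0: [5, 2, 6, 1, 4, 3, 2, 0] sum 23, len 8
add 3: [5, 2, 6, 1, 4, 3, 2, 0, 3] sum 26, len 9
add 9: [5, 2, 6, 1, 4, 3, 2, 0, 3, 9] sum 35, len 10
add 4: [5, 2, 6, 1, 4, 3, 2, 0, 3, 9, 4] sum 39, len 11
add 8: [6, 1, 4, 3, 2, 0, 3, 9, 4, 8] sum 40, len 10
add 9: [3, 2, 0, 3, 9, 4, 8, 9] sum 38, len 8
add 8: [9, 4, 8, 9, 8] sum 38, len 5
add 7: [4, 8, 9, 8, 7] sum 36, len 5
add 3: [4, 8, 9, 8, 7, 3] sum 39, len 6
add 7: [9, 8, 7, 3, 7] sum 34, len 5
add 5: [9, 8, 7, 3, 7, 5] sum 39, len 6
add 4: [8, 7, 3, 7, 5, 4] sum 34, len 6
add 1: [8, 7, 3, 7, 5, 4, 1] sum 35, len 7
Longest length seen: 11.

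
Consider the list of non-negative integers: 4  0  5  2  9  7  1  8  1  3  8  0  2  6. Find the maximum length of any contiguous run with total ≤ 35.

8

Extend to the right; shrink from the left whenever the sum exceeds 35:
add 4: [4] sum 4, len 1
add 0: [4, 0] sum 4, len 2
add 5: [4, 0, 5] sum 9, len 3
add 2: [4, 0, 5, 2] sum 11, len 4
add 9: [4, 0, 5, 2, 9] sum 20, len 5
add 7: [4, 0, 5, 2, 9, 7] sum 27, len 6
add 1: [4, 0, 5, 2, 9, 7, 1] sum 28, len 7
add 8: [0, 5, 2, 9, 7, 1, 8] sum 32, len 7
add 1: [0, 5, 2, 9, 7, 1, 8, 1] sum 33, len 8
add 3: [2, 9, 7, 1, 8, 1, 3] sum 31, len 7
add 8: [7, 1, 8, 1, 3, 8] sum 28, len 6
add 0: [7, 1, 8, 1, 3, 8, 0] sum 28, len 7
add 2: [7, 1, 8, 1, 3, 8, 0, 2] sum 30, len 8
add 6: [1, 8, 1, 3, 8, 0, 2, 6] sum 29, len 8
Longest length seen: 8.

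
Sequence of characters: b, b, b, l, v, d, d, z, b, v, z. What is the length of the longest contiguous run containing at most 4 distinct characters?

add b: window [b] (1 distinct), len 1
add b: window [b, b] (1 distinct), len 2
add b: window [b, b, b] (1 distinct), len 3
add l: window [b, b, b, l] (2 distinct), len 4
add v: window [b, b, b, l, v] (3 distinct), len 5
add d: window [b, b, b, l, v, d] (4 distinct), len 6
add d: window [b, b, b, l, v, d, d] (4 distinct), len 7
add z: window [l, v, d, d, z] (4 distinct), len 5
add b: window [v, d, d, z, b] (4 distinct), len 5
add v: window [v, d, d, z, b, v] (4 distinct), len 6
add z: window [v, d, d, z, b, v, z] (4 distinct), len 7
Longest length with ≤4 distinct: 7.

7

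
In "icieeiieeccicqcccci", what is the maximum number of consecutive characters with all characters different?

3

add i: [i] len 1
add c: [i, c] len 2
add i (repeat i, move left end past it): [c, i] len 2
add e: [c, i, e] len 3
add e (repeat e, move left end past it): [e] len 1
add i: [e, i] len 2
add i (repeat i, move left end past it): [i] len 1
add e: [i, e] len 2
add e (repeat e, move left end past it): [e] len 1
add c: [e, c] len 2
add c (repeat c, move left end past it): [c] len 1
add i: [c, i] len 2
add c (repeat c, move left end past it): [i, c] len 2
add q: [i, c, q] len 3
add c (repeat c, move left end past it): [q, c] len 2
add c (repeat c, move left end past it): [c] len 1
add c (repeat c, move left end past it): [c] len 1
add c (repeat c, move left end past it): [c] len 1
add i: [c, i] len 2
Longest all-distinct length: 3.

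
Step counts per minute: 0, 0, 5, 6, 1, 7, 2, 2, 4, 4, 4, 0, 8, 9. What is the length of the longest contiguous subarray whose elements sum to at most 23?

8

Extend to the right; shrink from the left whenever the sum exceeds 23:
add 0: [0] sum 0, len 1
add 0: [0, 0] sum 0, len 2
add 5: [0, 0, 5] sum 5, len 3
add 6: [0, 0, 5, 6] sum 11, len 4
add 1: [0, 0, 5, 6, 1] sum 12, len 5
add 7: [0, 0, 5, 6, 1, 7] sum 19, len 6
add 2: [0, 0, 5, 6, 1, 7, 2] sum 21, len 7
add 2: [0, 0, 5, 6, 1, 7, 2, 2] sum 23, len 8
add 4: [6, 1, 7, 2, 2, 4] sum 22, len 6
add 4: [1, 7, 2, 2, 4, 4] sum 20, len 6
add 4: [7, 2, 2, 4, 4, 4] sum 23, len 6
add 0: [7, 2, 2, 4, 4, 4, 0] sum 23, len 7
add 8: [2, 4, 4, 4, 0, 8] sum 22, len 6
add 9: [4, 0, 8, 9] sum 21, len 4
Longest length seen: 8.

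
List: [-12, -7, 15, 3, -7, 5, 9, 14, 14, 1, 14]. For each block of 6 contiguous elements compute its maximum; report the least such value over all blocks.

14

Window maxs for each of the 6 positions:
(-12, -7, 15, 3, -7, 5) → max 15
(-7, 15, 3, -7, 5, 9) → max 15
(15, 3, -7, 5, 9, 14) → max 15
(3, -7, 5, 9, 14, 14) → max 14
(-7, 5, 9, 14, 14, 1) → max 14
(5, 9, 14, 14, 1, 14) → max 14
Least of these is 14.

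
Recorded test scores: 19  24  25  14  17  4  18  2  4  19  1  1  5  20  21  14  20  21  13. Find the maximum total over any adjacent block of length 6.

[19, 24, 25, 14, 17, 4] → sum 103
[24, 25, 14, 17, 4, 18] → sum 102
[25, 14, 17, 4, 18, 2] → sum 80
[14, 17, 4, 18, 2, 4] → sum 59
[17, 4, 18, 2, 4, 19] → sum 64
[4, 18, 2, 4, 19, 1] → sum 48
[18, 2, 4, 19, 1, 1] → sum 45
[2, 4, 19, 1, 1, 5] → sum 32
[4, 19, 1, 1, 5, 20] → sum 50
[19, 1, 1, 5, 20, 21] → sum 67
[1, 1, 5, 20, 21, 14] → sum 62
[1, 5, 20, 21, 14, 20] → sum 81
[5, 20, 21, 14, 20, 21] → sum 101
[20, 21, 14, 20, 21, 13] → sum 109
Maximum of these is 109.

109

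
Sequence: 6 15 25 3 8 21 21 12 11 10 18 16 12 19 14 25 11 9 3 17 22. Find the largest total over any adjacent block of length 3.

58

(6, 15, 25) → sum 46
(15, 25, 3) → sum 43
(25, 3, 8) → sum 36
(3, 8, 21) → sum 32
(8, 21, 21) → sum 50
(21, 21, 12) → sum 54
(21, 12, 11) → sum 44
(12, 11, 10) → sum 33
(11, 10, 18) → sum 39
(10, 18, 16) → sum 44
(18, 16, 12) → sum 46
(16, 12, 19) → sum 47
(12, 19, 14) → sum 45
(19, 14, 25) → sum 58
(14, 25, 11) → sum 50
(25, 11, 9) → sum 45
(11, 9, 3) → sum 23
(9, 3, 17) → sum 29
(3, 17, 22) → sum 42
Largest of these is 58.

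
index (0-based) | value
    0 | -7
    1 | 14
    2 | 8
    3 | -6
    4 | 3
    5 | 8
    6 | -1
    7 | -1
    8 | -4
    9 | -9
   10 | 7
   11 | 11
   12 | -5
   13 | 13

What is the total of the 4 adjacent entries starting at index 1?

Elements at indices 1..4: 14, 8, -6, 3
sum(14, 8, -6, 3) = 19

19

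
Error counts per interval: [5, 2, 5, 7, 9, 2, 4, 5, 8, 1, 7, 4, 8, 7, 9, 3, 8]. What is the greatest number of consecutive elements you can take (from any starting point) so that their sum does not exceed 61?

Extend to the right; shrink from the left whenever the sum exceeds 61:
→ 5: sum 5, len 1
→ 2: sum 7, len 2
→ 5: sum 12, len 3
→ 7: sum 19, len 4
→ 9: sum 28, len 5
→ 2: sum 30, len 6
→ 4: sum 34, len 7
→ 5: sum 39, len 8
→ 8: sum 47, len 9
→ 1: sum 48, len 10
→ 7: sum 55, len 11
→ 4: sum 59, len 12
→ 8 (dropped 5, 2): sum 60, len 11
→ 7 (dropped 5, 7): sum 55, len 10
→ 9 (dropped 9): sum 55, len 10
→ 3: sum 58, len 11
→ 8 (dropped 2, 4): sum 60, len 10
Longest length seen: 12.

12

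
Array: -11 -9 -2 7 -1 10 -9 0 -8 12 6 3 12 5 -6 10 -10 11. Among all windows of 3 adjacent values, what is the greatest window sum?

21

-11 -9 -2 → sum -22
-9 -2 7 → sum -4
-2 7 -1 → sum 4
7 -1 10 → sum 16
-1 10 -9 → sum 0
10 -9 0 → sum 1
-9 0 -8 → sum -17
0 -8 12 → sum 4
-8 12 6 → sum 10
12 6 3 → sum 21
6 3 12 → sum 21
3 12 5 → sum 20
12 5 -6 → sum 11
5 -6 10 → sum 9
-6 10 -10 → sum -6
10 -10 11 → sum 11
Greatest of these is 21.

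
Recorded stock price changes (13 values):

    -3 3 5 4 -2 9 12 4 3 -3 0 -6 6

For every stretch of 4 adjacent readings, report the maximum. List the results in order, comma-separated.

(-3, 3, 5, 4) → max 5
(3, 5, 4, -2) → max 5
(5, 4, -2, 9) → max 9
(4, -2, 9, 12) → max 12
(-2, 9, 12, 4) → max 12
(9, 12, 4, 3) → max 12
(12, 4, 3, -3) → max 12
(4, 3, -3, 0) → max 4
(3, -3, 0, -6) → max 3
(-3, 0, -6, 6) → max 6

5, 5, 9, 12, 12, 12, 12, 4, 3, 6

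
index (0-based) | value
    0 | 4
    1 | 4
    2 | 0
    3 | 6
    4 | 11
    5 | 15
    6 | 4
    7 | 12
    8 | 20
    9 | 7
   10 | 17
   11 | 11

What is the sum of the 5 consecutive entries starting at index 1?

36

Elements at indices 1..5: 4, 0, 6, 11, 15
sum(4, 0, 6, 11, 15) = 36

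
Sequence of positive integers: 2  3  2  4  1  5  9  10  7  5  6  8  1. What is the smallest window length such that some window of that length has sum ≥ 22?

3

add 2: running sum 2 < 22
add 3: running sum 5 < 22
add 2: running sum 7 < 22
add 4: running sum 11 < 22
add 1: running sum 12 < 22
add 5: running sum 17 < 22
end 6: [3, 2, 4, 1, 5, 9] sum 24, len 6
end 7: [5, 9, 10] sum 24, len 3
end 8: [9, 10, 7] sum 26, len 3
end 9: [10, 7, 5] sum 22, len 3
end 10: [10, 7, 5, 6] sum 28, len 4
end 11: [7, 5, 6, 8] sum 26, len 4
end 12: [7, 5, 6, 8, 1] sum 27, len 5
Shortest qualifying length: 3.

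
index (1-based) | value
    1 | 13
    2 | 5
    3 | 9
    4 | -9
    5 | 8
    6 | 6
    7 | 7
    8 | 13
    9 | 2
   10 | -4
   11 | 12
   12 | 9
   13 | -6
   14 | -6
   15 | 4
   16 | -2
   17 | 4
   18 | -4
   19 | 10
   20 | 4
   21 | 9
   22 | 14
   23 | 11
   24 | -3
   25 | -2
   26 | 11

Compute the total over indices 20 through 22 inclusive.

Elements at indices 20..22: 4, 9, 14
sum(4, 9, 14) = 27

27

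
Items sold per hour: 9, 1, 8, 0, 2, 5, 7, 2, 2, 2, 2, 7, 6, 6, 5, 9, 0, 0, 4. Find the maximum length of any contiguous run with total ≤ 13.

→ 9: sum 9, len 1
→ 1: sum 10, len 2
→ 8 (dropped 9): sum 9, len 2
→ 0: sum 9, len 3
→ 2: sum 11, len 4
→ 5 (dropped 1, 8): sum 7, len 3
→ 7 (dropped 0, 2): sum 12, len 2
→ 2 (dropped 5): sum 9, len 2
→ 2: sum 11, len 3
→ 2: sum 13, len 4
→ 2 (dropped 7): sum 8, len 4
→ 7 (dropped 2): sum 13, len 4
→ 6 (dropped 2, 2, 2): sum 13, len 2
→ 6 (dropped 7): sum 12, len 2
→ 5 (dropped 6): sum 11, len 2
→ 9 (dropped 6, 5): sum 9, len 1
→ 0: sum 9, len 2
→ 0: sum 9, len 3
→ 4: sum 13, len 4
Longest length seen: 4.

4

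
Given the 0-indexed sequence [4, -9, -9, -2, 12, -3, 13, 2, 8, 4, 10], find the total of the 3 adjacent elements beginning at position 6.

23

Elements at indices 6..8: 13, 2, 8
sum(13, 2, 8) = 23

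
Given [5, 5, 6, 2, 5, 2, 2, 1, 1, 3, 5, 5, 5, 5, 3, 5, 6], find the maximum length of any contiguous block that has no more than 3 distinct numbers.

add 5: window [5] (1 distinct), len 1
add 5: window [5, 5] (1 distinct), len 2
add 6: window [5, 5, 6] (2 distinct), len 3
add 2: window [5, 5, 6, 2] (3 distinct), len 4
add 5: window [5, 5, 6, 2, 5] (3 distinct), len 5
add 2: window [5, 5, 6, 2, 5, 2] (3 distinct), len 6
add 2: window [5, 5, 6, 2, 5, 2, 2] (3 distinct), len 7
add 1: window [2, 5, 2, 2, 1] (3 distinct), len 5
add 1: window [2, 5, 2, 2, 1, 1] (3 distinct), len 6
add 3: window [2, 2, 1, 1, 3] (3 distinct), len 5
add 5: window [1, 1, 3, 5] (3 distinct), len 4
add 5: window [1, 1, 3, 5, 5] (3 distinct), len 5
add 5: window [1, 1, 3, 5, 5, 5] (3 distinct), len 6
add 5: window [1, 1, 3, 5, 5, 5, 5] (3 distinct), len 7
add 3: window [1, 1, 3, 5, 5, 5, 5, 3] (3 distinct), len 8
add 5: window [1, 1, 3, 5, 5, 5, 5, 3, 5] (3 distinct), len 9
add 6: window [3, 5, 5, 5, 5, 3, 5, 6] (3 distinct), len 8
Longest length with ≤3 distinct: 9.

9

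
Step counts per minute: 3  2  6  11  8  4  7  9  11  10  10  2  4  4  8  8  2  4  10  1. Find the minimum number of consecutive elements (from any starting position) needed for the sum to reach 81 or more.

11

add 3: running sum 3 < 81
add 2: running sum 5 < 81
add 6: running sum 11 < 81
add 11: running sum 22 < 81
add 8: running sum 30 < 81
add 4: running sum 34 < 81
add 7: running sum 41 < 81
add 9: running sum 50 < 81
add 11: running sum 61 < 81
add 10: running sum 71 < 81
add 10: shortest ending here [3, 2, 6, 11, 8, 4, 7, 9, 11, 10, 10] sum 81, len 11
add 2: shortest ending here [3, 2, 6, 11, 8, 4, 7, 9, 11, 10, 10, 2] sum 83, len 12
add 4: shortest ending here [6, 11, 8, 4, 7, 9, 11, 10, 10, 2, 4] sum 82, len 11
add 4: shortest ending here [6, 11, 8, 4, 7, 9, 11, 10, 10, 2, 4, 4] sum 86, len 12
add 8: shortest ending here [11, 8, 4, 7, 9, 11, 10, 10, 2, 4, 4, 8] sum 88, len 12
add 8: shortest ending here [8, 4, 7, 9, 11, 10, 10, 2, 4, 4, 8, 8] sum 85, len 12
add 2: shortest ending here [8, 4, 7, 9, 11, 10, 10, 2, 4, 4, 8, 8, 2] sum 87, len 13
add 4: shortest ending here [4, 7, 9, 11, 10, 10, 2, 4, 4, 8, 8, 2, 4] sum 83, len 13
add 10: shortest ending here [9, 11, 10, 10, 2, 4, 4, 8, 8, 2, 4, 10] sum 82, len 12
add 1: shortest ending here [9, 11, 10, 10, 2, 4, 4, 8, 8, 2, 4, 10, 1] sum 83, len 13
Shortest qualifying length: 11.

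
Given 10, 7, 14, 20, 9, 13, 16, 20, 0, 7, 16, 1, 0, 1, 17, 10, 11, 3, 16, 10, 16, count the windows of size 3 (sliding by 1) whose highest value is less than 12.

2

10 7 14 → max 14
7 14 20 → max 20
14 20 9 → max 20
20 9 13 → max 20
9 13 16 → max 16
13 16 20 → max 20
16 20 0 → max 20
20 0 7 → max 20
0 7 16 → max 16
7 16 1 → max 16
16 1 0 → max 16
1 0 1 → max 1  < 12 ✓
0 1 17 → max 17
1 17 10 → max 17
17 10 11 → max 17
10 11 3 → max 11  < 12 ✓
11 3 16 → max 16
3 16 10 → max 16
16 10 16 → max 16
2 windows satisfy the condition.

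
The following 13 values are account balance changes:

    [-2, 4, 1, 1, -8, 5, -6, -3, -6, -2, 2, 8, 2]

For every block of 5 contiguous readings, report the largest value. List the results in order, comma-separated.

Sliding a size-5 window across the 13 values:
[-2, 4, 1, 1, -8] → max 4
[4, 1, 1, -8, 5] → max 5
[1, 1, -8, 5, -6] → max 5
[1, -8, 5, -6, -3] → max 5
[-8, 5, -6, -3, -6] → max 5
[5, -6, -3, -6, -2] → max 5
[-6, -3, -6, -2, 2] → max 2
[-3, -6, -2, 2, 8] → max 8
[-6, -2, 2, 8, 2] → max 8

4, 5, 5, 5, 5, 5, 2, 8, 8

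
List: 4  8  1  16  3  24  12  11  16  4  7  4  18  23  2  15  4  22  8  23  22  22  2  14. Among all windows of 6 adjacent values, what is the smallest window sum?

[4, 8, 1, 16, 3, 24] → sum 56
[8, 1, 16, 3, 24, 12] → sum 64
[1, 16, 3, 24, 12, 11] → sum 67
[16, 3, 24, 12, 11, 16] → sum 82
[3, 24, 12, 11, 16, 4] → sum 70
[24, 12, 11, 16, 4, 7] → sum 74
[12, 11, 16, 4, 7, 4] → sum 54
[11, 16, 4, 7, 4, 18] → sum 60
[16, 4, 7, 4, 18, 23] → sum 72
[4, 7, 4, 18, 23, 2] → sum 58
[7, 4, 18, 23, 2, 15] → sum 69
[4, 18, 23, 2, 15, 4] → sum 66
[18, 23, 2, 15, 4, 22] → sum 84
[23, 2, 15, 4, 22, 8] → sum 74
[2, 15, 4, 22, 8, 23] → sum 74
[15, 4, 22, 8, 23, 22] → sum 94
[4, 22, 8, 23, 22, 22] → sum 101
[22, 8, 23, 22, 22, 2] → sum 99
[8, 23, 22, 22, 2, 14] → sum 91
Smallest of these is 54.

54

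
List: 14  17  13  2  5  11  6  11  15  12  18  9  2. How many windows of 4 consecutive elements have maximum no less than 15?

14 17 13 2 → max 17  ≥ 15 ✓
17 13 2 5 → max 17  ≥ 15 ✓
13 2 5 11 → max 13
2 5 11 6 → max 11
5 11 6 11 → max 11
11 6 11 15 → max 15  ≥ 15 ✓
6 11 15 12 → max 15  ≥ 15 ✓
11 15 12 18 → max 18  ≥ 15 ✓
15 12 18 9 → max 18  ≥ 15 ✓
12 18 9 2 → max 18  ≥ 15 ✓
7 windows satisfy the condition.

7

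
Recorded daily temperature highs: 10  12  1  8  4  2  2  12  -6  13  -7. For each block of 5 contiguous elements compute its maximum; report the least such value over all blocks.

[10, 12, 1, 8, 4] → max 12
[12, 1, 8, 4, 2] → max 12
[1, 8, 4, 2, 2] → max 8
[8, 4, 2, 2, 12] → max 12
[4, 2, 2, 12, -6] → max 12
[2, 2, 12, -6, 13] → max 13
[2, 12, -6, 13, -7] → max 13
Least of these is 8.

8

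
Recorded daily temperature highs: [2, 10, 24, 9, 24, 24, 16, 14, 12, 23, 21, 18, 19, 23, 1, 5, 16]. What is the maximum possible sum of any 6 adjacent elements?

Window sums for each of the 12 positions:
2 10 24 9 24 24 → sum 93
10 24 9 24 24 16 → sum 107
24 9 24 24 16 14 → sum 111
9 24 24 16 14 12 → sum 99
24 24 16 14 12 23 → sum 113
24 16 14 12 23 21 → sum 110
16 14 12 23 21 18 → sum 104
14 12 23 21 18 19 → sum 107
12 23 21 18 19 23 → sum 116
23 21 18 19 23 1 → sum 105
21 18 19 23 1 5 → sum 87
18 19 23 1 5 16 → sum 82
Maximum of these is 116.

116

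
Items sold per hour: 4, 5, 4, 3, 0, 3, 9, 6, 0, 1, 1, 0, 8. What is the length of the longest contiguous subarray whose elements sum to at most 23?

add 4: [4] sum 4, len 1
add 5: [4, 5] sum 9, len 2
add 4: [4, 5, 4] sum 13, len 3
add 3: [4, 5, 4, 3] sum 16, len 4
add 0: [4, 5, 4, 3, 0] sum 16, len 5
add 3: [4, 5, 4, 3, 0, 3] sum 19, len 6
add 9: [4, 3, 0, 3, 9] sum 19, len 5
add 6: [3, 0, 3, 9, 6] sum 21, len 5
add 0: [3, 0, 3, 9, 6, 0] sum 21, len 6
add 1: [3, 0, 3, 9, 6, 0, 1] sum 22, len 7
add 1: [3, 0, 3, 9, 6, 0, 1, 1] sum 23, len 8
add 0: [3, 0, 3, 9, 6, 0, 1, 1, 0] sum 23, len 9
add 8: [6, 0, 1, 1, 0, 8] sum 16, len 6
Longest length seen: 9.

9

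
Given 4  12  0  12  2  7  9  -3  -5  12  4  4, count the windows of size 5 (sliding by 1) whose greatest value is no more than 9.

(4, 12, 0, 12, 2) → max 12
(12, 0, 12, 2, 7) → max 12
(0, 12, 2, 7, 9) → max 12
(12, 2, 7, 9, -3) → max 12
(2, 7, 9, -3, -5) → max 9  ≤ 9 ✓
(7, 9, -3, -5, 12) → max 12
(9, -3, -5, 12, 4) → max 12
(-3, -5, 12, 4, 4) → max 12
1 window satisfy the condition.

1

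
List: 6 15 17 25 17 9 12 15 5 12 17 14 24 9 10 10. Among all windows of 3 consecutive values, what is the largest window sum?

(6, 15, 17) → sum 38
(15, 17, 25) → sum 57
(17, 25, 17) → sum 59
(25, 17, 9) → sum 51
(17, 9, 12) → sum 38
(9, 12, 15) → sum 36
(12, 15, 5) → sum 32
(15, 5, 12) → sum 32
(5, 12, 17) → sum 34
(12, 17, 14) → sum 43
(17, 14, 24) → sum 55
(14, 24, 9) → sum 47
(24, 9, 10) → sum 43
(9, 10, 10) → sum 29
Largest of these is 59.

59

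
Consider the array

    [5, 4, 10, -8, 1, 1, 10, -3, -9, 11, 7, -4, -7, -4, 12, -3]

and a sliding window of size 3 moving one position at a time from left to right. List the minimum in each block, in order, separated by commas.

4, -8, -8, -8, 1, -3, -9, -9, -9, -4, -7, -7, -7, -4

5 4 10 → min 4
4 10 -8 → min -8
10 -8 1 → min -8
-8 1 1 → min -8
1 1 10 → min 1
1 10 -3 → min -3
10 -3 -9 → min -9
-3 -9 11 → min -9
-9 11 7 → min -9
11 7 -4 → min -4
7 -4 -7 → min -7
-4 -7 -4 → min -7
-7 -4 12 → min -7
-4 12 -3 → min -4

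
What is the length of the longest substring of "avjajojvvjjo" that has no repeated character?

3

add a: [a] len 1
add v: [a, v] len 2
add j: [a, v, j] len 3
add a (repeat a, move left end past it): [v, j, a] len 3
add j (repeat j, move left end past it): [a, j] len 2
add o: [a, j, o] len 3
add j (repeat j, move left end past it): [o, j] len 2
add v: [o, j, v] len 3
add v (repeat v, move left end past it): [v] len 1
add j: [v, j] len 2
add j (repeat j, move left end past it): [j] len 1
add o: [j, o] len 2
Longest all-distinct length: 3.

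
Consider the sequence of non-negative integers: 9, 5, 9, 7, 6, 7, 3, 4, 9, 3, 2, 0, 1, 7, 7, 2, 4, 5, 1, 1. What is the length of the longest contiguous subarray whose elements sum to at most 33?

11

[9] sum 9 len 1
[9, 5] sum 14 len 2
[9, 5, 9] sum 23 len 3
[9, 5, 9, 7] sum 30 len 4
[5, 9, 7, 6] sum 27 len 4
[9, 7, 6, 7] sum 29 len 4
[9, 7, 6, 7, 3] sum 32 len 5
[7, 6, 7, 3, 4] sum 27 len 5
[6, 7, 3, 4, 9] sum 29 len 5
[6, 7, 3, 4, 9, 3] sum 32 len 6
[7, 3, 4, 9, 3, 2] sum 28 len 6
[7, 3, 4, 9, 3, 2, 0] sum 28 len 7
[7, 3, 4, 9, 3, 2, 0, 1] sum 29 len 8
[3, 4, 9, 3, 2, 0, 1, 7] sum 29 len 8
[4, 9, 3, 2, 0, 1, 7, 7] sum 33 len 8
[9, 3, 2, 0, 1, 7, 7, 2] sum 31 len 8
[3, 2, 0, 1, 7, 7, 2, 4] sum 26 len 8
[3, 2, 0, 1, 7, 7, 2, 4, 5] sum 31 len 9
[3, 2, 0, 1, 7, 7, 2, 4, 5, 1] sum 32 len 10
[3, 2, 0, 1, 7, 7, 2, 4, 5, 1, 1] sum 33 len 11
Longest length seen: 11.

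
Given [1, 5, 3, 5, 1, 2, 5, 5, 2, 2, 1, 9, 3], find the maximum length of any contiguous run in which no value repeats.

4

add 1: [1] len 1
add 5: [1, 5] len 2
add 3: [1, 5, 3] len 3
add 5 (repeat 5, move left end past it): [3, 5] len 2
add 1: [3, 5, 1] len 3
add 2: [3, 5, 1, 2] len 4
add 5 (repeat 5, move left end past it): [1, 2, 5] len 3
add 5 (repeat 5, move left end past it): [5] len 1
add 2: [5, 2] len 2
add 2 (repeat 2, move left end past it): [2] len 1
add 1: [2, 1] len 2
add 9: [2, 1, 9] len 3
add 3: [2, 1, 9, 3] len 4
Longest all-distinct length: 4.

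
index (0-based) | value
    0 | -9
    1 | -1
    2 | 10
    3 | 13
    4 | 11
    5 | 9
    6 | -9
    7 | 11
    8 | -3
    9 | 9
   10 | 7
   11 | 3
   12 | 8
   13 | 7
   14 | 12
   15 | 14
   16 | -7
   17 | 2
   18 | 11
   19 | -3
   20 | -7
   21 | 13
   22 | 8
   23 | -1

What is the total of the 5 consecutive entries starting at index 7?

Elements at indices 7..11: 11, -3, 9, 7, 3
sum(11, -3, 9, 7, 3) = 27

27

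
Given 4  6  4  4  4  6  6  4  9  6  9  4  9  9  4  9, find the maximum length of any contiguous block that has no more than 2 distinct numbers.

Extend right; when distinct count exceeds 2, shrink from the left:
[4] 1 distinct, len 1
[4, 6] 2 distinct, len 2
[4, 6, 4] 2 distinct, len 3
[4, 6, 4, 4] 2 distinct, len 4
[4, 6, 4, 4, 4] 2 distinct, len 5
[4, 6, 4, 4, 4, 6] 2 distinct, len 6
[4, 6, 4, 4, 4, 6, 6] 2 distinct, len 7
[4, 6, 4, 4, 4, 6, 6, 4] 2 distinct, len 8
[4, 9] 2 distinct, len 2
[9, 6] 2 distinct, len 2
[9, 6, 9] 2 distinct, len 3
[9, 4] 2 distinct, len 2
[9, 4, 9] 2 distinct, len 3
[9, 4, 9, 9] 2 distinct, len 4
[9, 4, 9, 9, 4] 2 distinct, len 5
[9, 4, 9, 9, 4, 9] 2 distinct, len 6
Longest length with ≤2 distinct: 8.

8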